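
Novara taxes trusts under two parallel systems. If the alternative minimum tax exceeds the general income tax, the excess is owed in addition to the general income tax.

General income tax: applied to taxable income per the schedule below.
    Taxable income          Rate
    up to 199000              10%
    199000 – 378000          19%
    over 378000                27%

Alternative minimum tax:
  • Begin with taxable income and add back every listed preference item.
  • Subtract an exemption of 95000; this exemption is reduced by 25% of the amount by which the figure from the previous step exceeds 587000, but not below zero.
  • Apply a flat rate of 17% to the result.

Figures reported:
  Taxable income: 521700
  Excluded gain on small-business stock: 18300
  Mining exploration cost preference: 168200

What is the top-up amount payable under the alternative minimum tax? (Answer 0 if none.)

16686

General income tax:
  199000 × 10% = 19900
  179000 × 19% = 34010
  143700 × 27% = 38799
  → 92709

Alternative minimum tax:
  Adjusted income: 521700 + 18300 + 168200 = 708200
  Exemption: 95000 − 25% × (708200 − 587000) = 95000 − 30300 = 64700
  Base: 708200 − 64700 = 643500
  643500 × 17% = 109395

Excess of alternative minimum tax over general income tax: 109395 − 92709 = 16686.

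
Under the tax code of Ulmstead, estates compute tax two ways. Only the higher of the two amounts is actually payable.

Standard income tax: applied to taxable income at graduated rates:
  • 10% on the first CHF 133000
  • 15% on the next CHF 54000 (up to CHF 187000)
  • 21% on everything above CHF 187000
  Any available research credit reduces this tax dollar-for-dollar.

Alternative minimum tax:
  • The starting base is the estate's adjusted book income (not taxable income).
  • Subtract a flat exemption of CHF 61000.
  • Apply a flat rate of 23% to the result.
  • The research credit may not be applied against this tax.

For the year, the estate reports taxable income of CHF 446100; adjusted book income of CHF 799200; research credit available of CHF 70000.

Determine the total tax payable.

Alternative minimum tax:
  Base (adjusted book income): CHF 799200
  Less exemption CHF 61000 → base CHF 738200
  CHF 738200 × 23% = CHF 169786

Standard income tax:
  CHF 133000 × 10% = CHF 13300
  CHF 54000 × 15% = CHF 8100
  CHF 259100 × 21% = CHF 54411
  → CHF 75811
  Less research credit CHF 70000 → CHF 5811

CHF 169786 > CHF 5811, so the alternative minimum tax is the binding amount.

CHF 169786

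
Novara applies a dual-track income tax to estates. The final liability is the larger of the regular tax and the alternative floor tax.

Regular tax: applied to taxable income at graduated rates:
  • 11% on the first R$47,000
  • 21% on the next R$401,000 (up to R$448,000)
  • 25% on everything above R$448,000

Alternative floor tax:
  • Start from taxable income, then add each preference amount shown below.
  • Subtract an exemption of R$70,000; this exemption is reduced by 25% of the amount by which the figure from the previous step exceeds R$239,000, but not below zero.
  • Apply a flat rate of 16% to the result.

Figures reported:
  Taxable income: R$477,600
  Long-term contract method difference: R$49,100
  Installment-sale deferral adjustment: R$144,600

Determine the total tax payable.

Regular tax:
  R$47,000 × 11% = R$5,170
  R$401,000 × 21% = R$84,210
  R$29,600 × 25% = R$7,400
  → R$96,780

Alternative floor tax:
  Adjusted income: R$477,600 + R$49,100 + R$144,600 = R$671,300
  Exemption: 25% × (R$671,300 − R$239,000) = R$108,075 ≥ R$70,000, so the exemption is fully phased out
  Base: R$671,300 − R$0 = R$671,300
  R$671,300 × 16% = R$107,408

R$107,408 > R$96,780, so the alternative floor tax is the binding amount.

R$107,408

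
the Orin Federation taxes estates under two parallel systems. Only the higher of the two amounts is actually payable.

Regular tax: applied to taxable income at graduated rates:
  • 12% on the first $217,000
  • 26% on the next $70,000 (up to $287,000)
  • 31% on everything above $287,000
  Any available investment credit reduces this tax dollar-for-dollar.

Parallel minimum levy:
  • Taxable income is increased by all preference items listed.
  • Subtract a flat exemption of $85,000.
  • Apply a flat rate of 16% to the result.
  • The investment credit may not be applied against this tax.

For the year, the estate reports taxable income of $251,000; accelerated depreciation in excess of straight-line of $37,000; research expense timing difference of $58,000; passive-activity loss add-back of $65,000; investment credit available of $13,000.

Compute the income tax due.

$52,160

Regular tax:
  $217,000 × 12% = $26,040
  $34,000 × 26% = $8,840
  → $34,880
  Less investment credit $13,000 → $21,880

Parallel minimum levy:
  Adjusted income: $251,000 + $37,000 + $58,000 + $65,000 = $411,000
  Less exemption $85,000 → base $326,000
  $326,000 × 16% = $52,160

$52,160 > $21,880, so the parallel minimum levy is the binding amount.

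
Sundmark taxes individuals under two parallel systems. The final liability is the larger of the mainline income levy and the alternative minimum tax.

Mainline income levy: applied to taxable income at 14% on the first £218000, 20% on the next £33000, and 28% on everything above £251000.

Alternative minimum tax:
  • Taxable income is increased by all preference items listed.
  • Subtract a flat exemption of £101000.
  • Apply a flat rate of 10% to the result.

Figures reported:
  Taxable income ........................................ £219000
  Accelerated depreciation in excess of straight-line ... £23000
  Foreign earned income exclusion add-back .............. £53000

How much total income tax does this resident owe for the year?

Alternative minimum tax:
  Adjusted income: £219000 + £23000 + £53000 = £295000
  Less exemption £101000 → base £194000
  £194000 × 10% = £19400

Mainline income levy:
  £218000 × 14% = £30520
  £1000 × 20% = £200
  → £30720

£30720 > £19400, so the mainline income levy governs.

£30720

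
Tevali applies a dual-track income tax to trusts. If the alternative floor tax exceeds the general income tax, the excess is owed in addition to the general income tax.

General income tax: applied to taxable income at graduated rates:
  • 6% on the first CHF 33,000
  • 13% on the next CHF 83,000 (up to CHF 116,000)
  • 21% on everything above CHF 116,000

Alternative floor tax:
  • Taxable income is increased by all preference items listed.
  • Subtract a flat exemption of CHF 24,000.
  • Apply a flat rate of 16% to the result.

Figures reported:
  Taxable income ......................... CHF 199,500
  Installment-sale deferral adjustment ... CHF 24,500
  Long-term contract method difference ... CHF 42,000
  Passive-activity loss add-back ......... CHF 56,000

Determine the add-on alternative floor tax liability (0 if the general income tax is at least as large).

General income tax:
  CHF 33,000 × 6% = CHF 1,980
  CHF 83,000 × 13% = CHF 10,790
  CHF 83,500 × 21% = CHF 17,535
  → CHF 30,305

Alternative floor tax:
  Adjusted income: CHF 199,500 + CHF 24,500 + CHF 42,000 + CHF 56,000 = CHF 322,000
  Less exemption CHF 24,000 → base CHF 298,000
  CHF 298,000 × 16% = CHF 47,680

Excess of alternative floor tax over general income tax: CHF 47,680 − CHF 30,305 = CHF 17,375.

CHF 17,375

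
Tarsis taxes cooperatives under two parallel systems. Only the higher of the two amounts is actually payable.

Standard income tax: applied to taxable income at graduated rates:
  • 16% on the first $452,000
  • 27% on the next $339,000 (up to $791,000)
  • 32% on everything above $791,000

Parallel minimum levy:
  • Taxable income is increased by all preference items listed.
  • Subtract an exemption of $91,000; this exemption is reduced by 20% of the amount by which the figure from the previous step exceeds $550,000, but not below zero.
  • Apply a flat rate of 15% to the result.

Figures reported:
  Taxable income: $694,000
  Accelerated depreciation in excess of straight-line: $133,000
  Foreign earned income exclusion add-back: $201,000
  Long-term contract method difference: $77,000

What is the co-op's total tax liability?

Standard income tax:
  $452,000 × 16% = $72,320
  $242,000 × 27% = $65,340
  → $137,660

Parallel minimum levy:
  Adjusted income: $694,000 + $133,000 + $201,000 + $77,000 = $1,105,000
  Exemption: 20% × ($1,105,000 − $550,000) = $111,000 ≥ $91,000, so the exemption is fully phased out
  Base: $1,105,000 − $0 = $1,105,000
  $1,105,000 × 15% = $165,750

$165,750 > $137,660, so the parallel minimum levy is the binding amount.

$165,750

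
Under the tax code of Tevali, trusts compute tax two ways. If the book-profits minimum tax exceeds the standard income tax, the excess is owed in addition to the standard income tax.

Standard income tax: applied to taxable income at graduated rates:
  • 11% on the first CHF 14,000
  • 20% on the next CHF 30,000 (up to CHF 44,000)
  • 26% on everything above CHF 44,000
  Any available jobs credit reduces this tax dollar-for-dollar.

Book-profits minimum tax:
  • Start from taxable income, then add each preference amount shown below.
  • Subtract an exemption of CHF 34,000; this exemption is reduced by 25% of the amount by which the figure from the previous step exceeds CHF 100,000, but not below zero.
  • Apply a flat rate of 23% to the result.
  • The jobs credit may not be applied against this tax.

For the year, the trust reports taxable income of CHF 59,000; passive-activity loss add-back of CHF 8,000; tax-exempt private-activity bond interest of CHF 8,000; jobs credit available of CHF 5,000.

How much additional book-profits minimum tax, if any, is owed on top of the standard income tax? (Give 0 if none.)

CHF 2,990

Standard income tax:
  CHF 14,000 × 11% = CHF 1,540
  CHF 30,000 × 20% = CHF 6,000
  CHF 15,000 × 26% = CHF 3,900
  → CHF 11,440
  Less jobs credit CHF 5,000 → CHF 6,440

Book-profits minimum tax:
  Adjusted income: CHF 59,000 + CHF 8,000 + CHF 8,000 = CHF 75,000
  Exemption: CHF 75,000 ≤ CHF 100,000, so full CHF 34,000 applies
  Base: CHF 75,000 − CHF 34,000 = CHF 41,000
  CHF 41,000 × 23% = CHF 9,430

Excess of book-profits minimum tax over standard income tax: CHF 9,430 − CHF 6,440 = CHF 2,990.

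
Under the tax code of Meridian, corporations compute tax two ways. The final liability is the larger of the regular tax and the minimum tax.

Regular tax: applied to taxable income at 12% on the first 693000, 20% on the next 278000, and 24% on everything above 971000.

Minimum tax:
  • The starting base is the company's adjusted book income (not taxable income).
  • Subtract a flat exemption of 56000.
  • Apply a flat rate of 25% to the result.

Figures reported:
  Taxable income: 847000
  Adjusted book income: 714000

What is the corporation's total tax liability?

164500

Regular tax:
  693000 × 12% = 83160
  154000 × 20% = 30800
  → 113960

Minimum tax:
  Base (adjusted book income): 714000
  Less exemption 56000 → base 658000
  658000 × 25% = 164500

164500 > 113960, so the minimum tax is the binding amount.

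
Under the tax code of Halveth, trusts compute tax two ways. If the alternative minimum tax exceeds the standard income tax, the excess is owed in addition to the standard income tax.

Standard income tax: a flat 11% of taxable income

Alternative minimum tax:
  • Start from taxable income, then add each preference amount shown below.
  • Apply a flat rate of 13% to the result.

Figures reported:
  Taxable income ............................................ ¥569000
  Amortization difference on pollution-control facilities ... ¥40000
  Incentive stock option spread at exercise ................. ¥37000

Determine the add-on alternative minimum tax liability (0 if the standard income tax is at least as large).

¥21390

Standard income tax:
  ¥569000 × 11% = ¥62590

Alternative minimum tax:
  Adjusted income: ¥569000 + ¥40000 + ¥37000 = ¥646000
  ¥646000 × 13% = ¥83980

Excess of alternative minimum tax over standard income tax: ¥83980 − ¥62590 = ¥21390.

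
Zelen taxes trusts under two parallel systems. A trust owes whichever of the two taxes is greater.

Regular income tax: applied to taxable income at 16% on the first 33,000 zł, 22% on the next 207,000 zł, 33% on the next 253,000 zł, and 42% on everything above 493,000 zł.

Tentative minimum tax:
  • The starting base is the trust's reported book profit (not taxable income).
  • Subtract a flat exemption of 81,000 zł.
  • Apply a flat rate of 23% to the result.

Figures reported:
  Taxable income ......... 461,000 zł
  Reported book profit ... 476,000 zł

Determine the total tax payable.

Tentative minimum tax:
  Base (reported book profit): 476,000 zł
  Less exemption 81,000 zł → base 395,000 zł
  395,000 zł × 23% = 90,850 zł

Regular income tax:
  33,000 zł × 16% = 5,280 zł
  207,000 zł × 22% = 45,540 zł
  221,000 zł × 33% = 72,930 zł
  → 123,750 zł

123,750 zł > 90,850 zł, so the regular income tax governs.

123,750 zł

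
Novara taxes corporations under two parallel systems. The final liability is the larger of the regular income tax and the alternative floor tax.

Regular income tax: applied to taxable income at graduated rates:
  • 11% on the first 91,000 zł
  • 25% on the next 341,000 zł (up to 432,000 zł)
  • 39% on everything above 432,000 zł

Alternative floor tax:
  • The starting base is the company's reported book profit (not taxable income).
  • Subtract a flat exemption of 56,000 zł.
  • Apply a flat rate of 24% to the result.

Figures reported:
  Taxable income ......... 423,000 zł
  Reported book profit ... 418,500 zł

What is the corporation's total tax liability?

Regular income tax:
  91,000 zł × 11% = 10,010 zł
  332,000 zł × 25% = 83,000 zł
  → 93,010 zł

Alternative floor tax:
  Base (reported book profit): 418,500 zł
  Less exemption 56,000 zł → base 362,500 zł
  362,500 zł × 24% = 87,000 zł

93,010 zł > 87,000 zł, so the regular income tax governs.

93,010 zł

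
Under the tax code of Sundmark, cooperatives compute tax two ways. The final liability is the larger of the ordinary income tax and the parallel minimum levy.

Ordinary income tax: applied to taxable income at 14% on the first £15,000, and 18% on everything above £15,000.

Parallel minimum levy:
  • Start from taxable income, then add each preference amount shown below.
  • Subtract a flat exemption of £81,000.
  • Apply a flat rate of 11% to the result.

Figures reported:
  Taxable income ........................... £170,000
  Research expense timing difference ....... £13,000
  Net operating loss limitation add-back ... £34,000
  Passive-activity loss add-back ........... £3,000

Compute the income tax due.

Parallel minimum levy:
  Adjusted income: £170,000 + £13,000 + £34,000 + £3,000 = £220,000
  Less exemption £81,000 → base £139,000
  £139,000 × 11% = £15,290

Ordinary income tax:
  £15,000 × 14% = £2,100
  £155,000 × 18% = £27,900
  → £30,000

£30,000 > £15,290, so the ordinary income tax governs.

£30,000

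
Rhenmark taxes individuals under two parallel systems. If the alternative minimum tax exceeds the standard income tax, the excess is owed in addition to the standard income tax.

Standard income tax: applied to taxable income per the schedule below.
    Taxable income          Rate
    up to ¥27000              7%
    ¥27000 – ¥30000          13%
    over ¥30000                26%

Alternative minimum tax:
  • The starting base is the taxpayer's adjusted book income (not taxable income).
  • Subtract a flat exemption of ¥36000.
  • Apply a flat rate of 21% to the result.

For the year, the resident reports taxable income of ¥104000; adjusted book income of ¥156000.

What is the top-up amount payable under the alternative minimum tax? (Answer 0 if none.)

Alternative minimum tax:
  Base (adjusted book income): ¥156000
  Less exemption ¥36000 → base ¥120000
  ¥120000 × 21% = ¥25200

Standard income tax:
  ¥27000 × 7% = ¥1890
  ¥3000 × 13% = ¥390
  ¥74000 × 26% = ¥19240
  → ¥21520

Excess of alternative minimum tax over standard income tax: ¥25200 − ¥21520 = ¥3680.

¥3680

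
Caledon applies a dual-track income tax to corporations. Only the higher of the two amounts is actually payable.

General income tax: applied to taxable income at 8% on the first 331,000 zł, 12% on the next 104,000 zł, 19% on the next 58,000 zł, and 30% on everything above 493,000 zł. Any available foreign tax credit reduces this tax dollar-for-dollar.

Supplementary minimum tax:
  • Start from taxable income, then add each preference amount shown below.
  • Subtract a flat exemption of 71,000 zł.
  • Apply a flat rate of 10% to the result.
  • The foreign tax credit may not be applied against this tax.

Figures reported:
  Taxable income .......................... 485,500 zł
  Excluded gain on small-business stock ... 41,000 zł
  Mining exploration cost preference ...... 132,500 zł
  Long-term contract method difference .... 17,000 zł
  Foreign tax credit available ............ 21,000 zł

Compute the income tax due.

General income tax:
  331,000 zł × 8% = 26,480 zł
  104,000 zł × 12% = 12,480 zł
  50,500 zł × 19% = 9,595 zł
  → 48,555 zł
  Less foreign tax credit 21,000 zł → 27,555 zł

Supplementary minimum tax:
  Adjusted income: 485,500 zł + 41,000 zł + 132,500 zł + 17,000 zł = 676,000 zł
  Less exemption 71,000 zł → base 605,000 zł
  605,000 zł × 10% = 60,500 zł

60,500 zł > 27,555 zł, so the supplementary minimum tax is the binding amount.

60,500 zł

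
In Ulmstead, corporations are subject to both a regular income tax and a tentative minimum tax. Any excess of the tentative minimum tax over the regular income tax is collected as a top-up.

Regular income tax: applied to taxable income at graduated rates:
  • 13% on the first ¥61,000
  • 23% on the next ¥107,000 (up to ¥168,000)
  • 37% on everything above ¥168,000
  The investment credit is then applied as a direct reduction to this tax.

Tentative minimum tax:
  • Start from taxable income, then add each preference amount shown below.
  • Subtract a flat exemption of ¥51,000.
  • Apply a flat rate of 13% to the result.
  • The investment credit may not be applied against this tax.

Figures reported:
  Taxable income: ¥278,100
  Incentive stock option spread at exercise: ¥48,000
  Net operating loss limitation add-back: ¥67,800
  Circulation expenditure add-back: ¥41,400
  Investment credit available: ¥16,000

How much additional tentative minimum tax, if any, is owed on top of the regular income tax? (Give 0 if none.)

¥0

Tentative minimum tax:
  Adjusted income: ¥278,100 + ¥48,000 + ¥67,800 + ¥41,400 = ¥435,300
  Less exemption ¥51,000 → base ¥384,300
  ¥384,300 × 13% = ¥49,959

Regular income tax:
  ¥61,000 × 13% = ¥7,930
  ¥107,000 × 23% = ¥24,610
  ¥110,100 × 37% = ¥40,737
  → ¥73,277
  Less investment credit ¥16,000 → ¥57,277

¥49,959 ≤ ¥57,277, so no add-on is due.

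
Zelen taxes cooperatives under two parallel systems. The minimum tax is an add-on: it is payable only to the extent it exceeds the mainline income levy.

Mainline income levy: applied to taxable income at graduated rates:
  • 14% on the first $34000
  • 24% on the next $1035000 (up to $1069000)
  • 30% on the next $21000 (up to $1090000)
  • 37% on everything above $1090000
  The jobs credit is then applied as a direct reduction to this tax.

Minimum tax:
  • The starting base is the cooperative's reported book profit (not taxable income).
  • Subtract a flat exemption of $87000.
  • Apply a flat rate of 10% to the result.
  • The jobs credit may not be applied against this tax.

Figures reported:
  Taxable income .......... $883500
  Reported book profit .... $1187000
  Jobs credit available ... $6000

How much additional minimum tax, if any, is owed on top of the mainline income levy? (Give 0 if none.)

Minimum tax:
  Base (reported book profit): $1187000
  Less exemption $87000 → base $1100000
  $1100000 × 10% = $110000

Mainline income levy:
  $34000 × 14% = $4760
  $849500 × 24% = $203880
  → $208640
  Less jobs credit $6000 → $202640

$110000 ≤ $202640, so no add-on is due.

$0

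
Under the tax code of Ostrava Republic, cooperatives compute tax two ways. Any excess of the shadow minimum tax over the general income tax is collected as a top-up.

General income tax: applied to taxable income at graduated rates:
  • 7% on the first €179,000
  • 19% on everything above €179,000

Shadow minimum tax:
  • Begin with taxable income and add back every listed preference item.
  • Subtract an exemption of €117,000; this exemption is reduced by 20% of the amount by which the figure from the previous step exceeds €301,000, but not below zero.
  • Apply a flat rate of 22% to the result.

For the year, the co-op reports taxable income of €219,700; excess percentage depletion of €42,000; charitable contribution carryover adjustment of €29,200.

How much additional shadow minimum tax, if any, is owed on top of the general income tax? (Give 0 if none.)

Shadow minimum tax:
  Adjusted income: €219,700 + €42,000 + €29,200 = €290,900
  Exemption: €290,900 ≤ €301,000, so full €117,000 applies
  Base: €290,900 − €117,000 = €173,900
  €173,900 × 22% = €38,258

General income tax:
  €179,000 × 7% = €12,530
  €40,700 × 19% = €7,733
  → €20,263

Excess of shadow minimum tax over general income tax: €38,258 − €20,263 = €17,995.

€17,995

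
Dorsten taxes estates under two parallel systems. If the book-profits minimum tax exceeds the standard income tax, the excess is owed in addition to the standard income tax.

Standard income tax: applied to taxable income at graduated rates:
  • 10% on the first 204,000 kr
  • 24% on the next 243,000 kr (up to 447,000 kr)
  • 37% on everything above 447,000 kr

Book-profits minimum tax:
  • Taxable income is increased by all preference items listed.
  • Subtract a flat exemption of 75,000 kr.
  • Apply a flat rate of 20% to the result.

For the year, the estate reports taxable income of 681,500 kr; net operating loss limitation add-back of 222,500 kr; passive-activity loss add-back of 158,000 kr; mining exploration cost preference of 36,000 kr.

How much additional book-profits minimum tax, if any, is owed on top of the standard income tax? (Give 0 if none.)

39,115 kr

Standard income tax:
  204,000 kr × 10% = 20,400 kr
  243,000 kr × 24% = 58,320 kr
  234,500 kr × 37% = 86,765 kr
  → 165,485 kr

Book-profits minimum tax:
  Adjusted income: 681,500 kr + 222,500 kr + 158,000 kr + 36,000 kr = 1,098,000 kr
  Less exemption 75,000 kr → base 1,023,000 kr
  1,023,000 kr × 20% = 204,600 kr

Excess of book-profits minimum tax over standard income tax: 204,600 kr − 165,485 kr = 39,115 kr.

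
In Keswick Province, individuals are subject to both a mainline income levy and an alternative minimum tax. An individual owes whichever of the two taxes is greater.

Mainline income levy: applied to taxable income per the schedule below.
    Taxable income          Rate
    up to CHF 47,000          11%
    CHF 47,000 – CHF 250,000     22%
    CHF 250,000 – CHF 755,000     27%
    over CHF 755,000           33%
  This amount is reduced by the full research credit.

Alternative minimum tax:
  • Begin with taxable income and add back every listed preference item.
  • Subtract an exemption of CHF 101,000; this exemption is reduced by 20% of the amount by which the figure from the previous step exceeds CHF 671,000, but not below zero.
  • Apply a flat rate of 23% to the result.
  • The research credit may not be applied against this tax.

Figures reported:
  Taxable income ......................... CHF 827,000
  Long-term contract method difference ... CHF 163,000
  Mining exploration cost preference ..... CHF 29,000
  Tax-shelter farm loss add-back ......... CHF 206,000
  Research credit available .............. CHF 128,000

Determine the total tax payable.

Mainline income levy:
  CHF 47,000 × 11% = CHF 5,170
  CHF 203,000 × 22% = CHF 44,660
  CHF 505,000 × 27% = CHF 136,350
  CHF 72,000 × 33% = CHF 23,760
  → CHF 209,940
  Less research credit CHF 128,000 → CHF 81,940

Alternative minimum tax:
  Adjusted income: CHF 827,000 + CHF 163,000 + CHF 29,000 + CHF 206,000 = CHF 1,225,000
  Exemption: 20% × (CHF 1,225,000 − CHF 671,000) = CHF 110,800 ≥ CHF 101,000, so the exemption is fully phased out
  Base: CHF 1,225,000 − CHF 0 = CHF 1,225,000
  CHF 1,225,000 × 23% = CHF 281,750

CHF 281,750 > CHF 81,940, so the alternative minimum tax is the binding amount.

CHF 281,750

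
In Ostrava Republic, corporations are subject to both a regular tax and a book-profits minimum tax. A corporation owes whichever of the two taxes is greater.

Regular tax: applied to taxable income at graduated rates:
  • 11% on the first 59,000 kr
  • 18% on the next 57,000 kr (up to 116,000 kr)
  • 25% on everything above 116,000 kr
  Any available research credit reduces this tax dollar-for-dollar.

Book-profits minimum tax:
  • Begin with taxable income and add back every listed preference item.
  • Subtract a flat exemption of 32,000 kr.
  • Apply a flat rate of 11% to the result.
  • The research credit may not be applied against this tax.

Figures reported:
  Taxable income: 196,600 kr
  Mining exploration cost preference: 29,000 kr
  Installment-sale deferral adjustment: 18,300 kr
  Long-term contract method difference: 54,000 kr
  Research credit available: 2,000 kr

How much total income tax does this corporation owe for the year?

Regular tax:
  59,000 kr × 11% = 6,490 kr
  57,000 kr × 18% = 10,260 kr
  80,600 kr × 25% = 20,150 kr
  → 36,900 kr
  Less research credit 2,000 kr → 34,900 kr

Book-profits minimum tax:
  Adjusted income: 196,600 kr + 29,000 kr + 18,300 kr + 54,000 kr = 297,900 kr
  Less exemption 32,000 kr → base 265,900 kr
  265,900 kr × 11% = 29,249 kr

34,900 kr > 29,249 kr, so the regular tax governs.

34,900 kr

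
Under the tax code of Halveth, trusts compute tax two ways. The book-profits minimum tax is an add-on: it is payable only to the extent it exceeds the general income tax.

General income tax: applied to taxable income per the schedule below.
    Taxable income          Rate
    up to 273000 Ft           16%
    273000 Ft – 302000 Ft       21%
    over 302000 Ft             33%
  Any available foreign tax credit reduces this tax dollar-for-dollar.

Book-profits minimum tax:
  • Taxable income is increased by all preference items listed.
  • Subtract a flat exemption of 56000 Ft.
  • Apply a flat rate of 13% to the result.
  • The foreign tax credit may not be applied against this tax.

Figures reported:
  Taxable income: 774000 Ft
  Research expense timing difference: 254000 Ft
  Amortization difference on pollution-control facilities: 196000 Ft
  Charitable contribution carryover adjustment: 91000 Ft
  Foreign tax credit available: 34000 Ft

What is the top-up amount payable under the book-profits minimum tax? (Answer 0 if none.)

0 Ft

General income tax:
  273000 Ft × 16% = 43680 Ft
  29000 Ft × 21% = 6090 Ft
  472000 Ft × 33% = 155760 Ft
  → 205530 Ft
  Less foreign tax credit 34000 Ft → 171530 Ft

Book-profits minimum tax:
  Adjusted income: 774000 Ft + 254000 Ft + 196000 Ft + 91000 Ft = 1315000 Ft
  Less exemption 56000 Ft → base 1259000 Ft
  1259000 Ft × 13% = 163670 Ft

163670 Ft ≤ 171530 Ft, so no add-on is due.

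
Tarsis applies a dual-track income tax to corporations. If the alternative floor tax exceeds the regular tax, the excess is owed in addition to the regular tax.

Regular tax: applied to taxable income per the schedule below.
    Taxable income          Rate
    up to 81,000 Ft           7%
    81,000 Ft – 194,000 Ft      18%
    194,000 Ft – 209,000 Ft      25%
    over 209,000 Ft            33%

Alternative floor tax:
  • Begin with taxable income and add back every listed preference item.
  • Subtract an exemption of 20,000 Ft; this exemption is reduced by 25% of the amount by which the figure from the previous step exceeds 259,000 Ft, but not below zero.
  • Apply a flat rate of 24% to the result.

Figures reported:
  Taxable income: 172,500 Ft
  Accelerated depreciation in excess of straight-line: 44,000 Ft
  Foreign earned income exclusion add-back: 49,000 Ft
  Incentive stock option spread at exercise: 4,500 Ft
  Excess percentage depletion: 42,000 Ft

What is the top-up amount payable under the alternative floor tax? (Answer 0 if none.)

Regular tax:
  81,000 Ft × 7% = 5,670 Ft
  91,500 Ft × 18% = 16,470 Ft
  → 22,140 Ft

Alternative floor tax:
  Adjusted income: 172,500 Ft + 44,000 Ft + 49,000 Ft + 4,500 Ft + 42,000 Ft = 312,000 Ft
  Exemption: 20,000 Ft − 25% × (312,000 Ft − 259,000 Ft) = 20,000 Ft − 13,250 Ft = 6,750 Ft
  Base: 312,000 Ft − 6,750 Ft = 305,250 Ft
  305,250 Ft × 24% = 73,260 Ft

Excess of alternative floor tax over regular tax: 73,260 Ft − 22,140 Ft = 51,120 Ft.

51,120 Ft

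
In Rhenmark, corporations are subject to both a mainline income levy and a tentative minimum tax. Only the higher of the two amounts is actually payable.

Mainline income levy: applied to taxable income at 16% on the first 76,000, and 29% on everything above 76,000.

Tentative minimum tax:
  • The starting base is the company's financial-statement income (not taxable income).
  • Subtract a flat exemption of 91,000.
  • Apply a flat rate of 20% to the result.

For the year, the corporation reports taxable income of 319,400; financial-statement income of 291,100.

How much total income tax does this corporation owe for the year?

Mainline income levy:
  76,000 × 16% = 12,160
  243,400 × 29% = 70,586
  → 82,746

Tentative minimum tax:
  Base (financial-statement income): 291,100
  Less exemption 91,000 → base 200,100
  200,100 × 20% = 40,020

82,746 > 40,020, so the mainline income levy governs.

82,746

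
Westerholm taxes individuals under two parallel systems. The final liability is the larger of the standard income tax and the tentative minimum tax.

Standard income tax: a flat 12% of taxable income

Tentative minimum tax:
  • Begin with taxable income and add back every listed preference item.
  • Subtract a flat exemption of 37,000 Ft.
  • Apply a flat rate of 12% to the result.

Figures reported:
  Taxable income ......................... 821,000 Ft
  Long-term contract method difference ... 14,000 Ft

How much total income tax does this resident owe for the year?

98,520 Ft

Standard income tax:
  821,000 Ft × 12% = 98,520 Ft

Tentative minimum tax:
  Adjusted income: 821,000 Ft + 14,000 Ft = 835,000 Ft
  Less exemption 37,000 Ft → base 798,000 Ft
  798,000 Ft × 12% = 95,760 Ft

98,520 Ft > 95,760 Ft, so the standard income tax governs.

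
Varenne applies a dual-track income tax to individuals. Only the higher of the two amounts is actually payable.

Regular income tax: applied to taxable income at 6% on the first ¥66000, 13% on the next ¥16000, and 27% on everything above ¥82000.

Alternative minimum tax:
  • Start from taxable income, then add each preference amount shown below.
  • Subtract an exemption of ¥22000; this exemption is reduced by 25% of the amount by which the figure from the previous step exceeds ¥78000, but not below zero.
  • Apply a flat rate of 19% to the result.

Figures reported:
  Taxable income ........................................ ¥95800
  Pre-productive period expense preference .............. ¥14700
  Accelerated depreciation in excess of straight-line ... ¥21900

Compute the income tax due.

¥23560

Alternative minimum tax:
  Adjusted income: ¥95800 + ¥14700 + ¥21900 = ¥132400
  Exemption: ¥22000 − 25% × (¥132400 − ¥78000) = ¥22000 − ¥13600 = ¥8400
  Base: ¥132400 − ¥8400 = ¥124000
  ¥124000 × 19% = ¥23560

Regular income tax:
  ¥66000 × 6% = ¥3960
  ¥16000 × 13% = ¥2080
  ¥13800 × 27% = ¥3726
  → ¥9766

¥23560 > ¥9766, so the alternative minimum tax is the binding amount.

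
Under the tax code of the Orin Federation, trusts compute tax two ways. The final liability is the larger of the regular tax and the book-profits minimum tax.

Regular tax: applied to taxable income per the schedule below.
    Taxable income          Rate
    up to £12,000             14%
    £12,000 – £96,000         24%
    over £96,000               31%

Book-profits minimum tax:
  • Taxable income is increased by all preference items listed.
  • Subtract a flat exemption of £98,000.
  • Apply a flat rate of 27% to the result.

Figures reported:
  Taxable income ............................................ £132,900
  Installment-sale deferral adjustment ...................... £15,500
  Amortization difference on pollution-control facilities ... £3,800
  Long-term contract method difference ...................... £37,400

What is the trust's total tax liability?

£33,279

Regular tax:
  £12,000 × 14% = £1,680
  £84,000 × 24% = £20,160
  £36,900 × 31% = £11,439
  → £33,279

Book-profits minimum tax:
  Adjusted income: £132,900 + £15,500 + £3,800 + £37,400 = £189,600
  Less exemption £98,000 → base £91,600
  £91,600 × 27% = £24,732

£33,279 > £24,732, so the regular tax governs.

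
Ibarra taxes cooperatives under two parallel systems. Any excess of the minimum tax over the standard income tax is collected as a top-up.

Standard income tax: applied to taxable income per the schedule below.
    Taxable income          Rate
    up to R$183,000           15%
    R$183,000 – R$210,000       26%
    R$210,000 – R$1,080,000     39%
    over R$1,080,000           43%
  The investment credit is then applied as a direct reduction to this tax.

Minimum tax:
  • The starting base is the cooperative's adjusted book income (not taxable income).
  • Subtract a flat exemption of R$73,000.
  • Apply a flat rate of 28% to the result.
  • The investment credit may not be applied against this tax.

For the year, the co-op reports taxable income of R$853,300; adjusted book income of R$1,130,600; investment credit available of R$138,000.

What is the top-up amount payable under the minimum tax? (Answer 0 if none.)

R$148,771

Standard income tax:
  R$183,000 × 15% = R$27,450
  R$27,000 × 26% = R$7,020
  R$643,300 × 39% = R$250,887
  → R$285,357
  Less investment credit R$138,000 → R$147,357

Minimum tax:
  Base (adjusted book income): R$1,130,600
  Less exemption R$73,000 → base R$1,057,600
  R$1,057,600 × 28% = R$296,128

Excess of minimum tax over standard income tax: R$296,128 − R$147,357 = R$148,771.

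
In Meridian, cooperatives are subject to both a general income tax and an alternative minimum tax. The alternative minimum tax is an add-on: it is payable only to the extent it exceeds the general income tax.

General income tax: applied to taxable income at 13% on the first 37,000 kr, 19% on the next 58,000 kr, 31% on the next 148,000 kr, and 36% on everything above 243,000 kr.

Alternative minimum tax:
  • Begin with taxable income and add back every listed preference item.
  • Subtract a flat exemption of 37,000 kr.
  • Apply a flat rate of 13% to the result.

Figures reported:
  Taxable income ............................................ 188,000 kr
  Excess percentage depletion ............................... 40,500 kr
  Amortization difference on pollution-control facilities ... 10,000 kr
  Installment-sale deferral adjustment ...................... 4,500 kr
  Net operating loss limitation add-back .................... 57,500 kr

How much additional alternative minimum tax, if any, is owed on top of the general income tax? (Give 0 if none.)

0 kr

General income tax:
  37,000 kr × 13% = 4,810 kr
  58,000 kr × 19% = 11,020 kr
  93,000 kr × 31% = 28,830 kr
  → 44,660 kr

Alternative minimum tax:
  Adjusted income: 188,000 kr + 40,500 kr + 10,000 kr + 4,500 kr + 57,500 kr = 300,500 kr
  Less exemption 37,000 kr → base 263,500 kr
  263,500 kr × 13% = 34,255 kr

34,255 kr ≤ 44,660 kr, so no add-on is due.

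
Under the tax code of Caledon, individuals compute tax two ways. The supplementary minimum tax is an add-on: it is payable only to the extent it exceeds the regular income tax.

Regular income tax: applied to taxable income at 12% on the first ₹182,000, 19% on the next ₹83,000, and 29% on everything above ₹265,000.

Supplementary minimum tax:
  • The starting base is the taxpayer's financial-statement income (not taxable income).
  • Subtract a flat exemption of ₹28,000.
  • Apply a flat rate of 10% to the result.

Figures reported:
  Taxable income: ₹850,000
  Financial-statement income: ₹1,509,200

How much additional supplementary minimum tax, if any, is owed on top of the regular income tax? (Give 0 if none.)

₹0

Supplementary minimum tax:
  Base (financial-statement income): ₹1,509,200
  Less exemption ₹28,000 → base ₹1,481,200
  ₹1,481,200 × 10% = ₹148,120

Regular income tax:
  ₹182,000 × 12% = ₹21,840
  ₹83,000 × 19% = ₹15,770
  ₹585,000 × 29% = ₹169,650
  → ₹207,260

₹148,120 ≤ ₹207,260, so no add-on is due.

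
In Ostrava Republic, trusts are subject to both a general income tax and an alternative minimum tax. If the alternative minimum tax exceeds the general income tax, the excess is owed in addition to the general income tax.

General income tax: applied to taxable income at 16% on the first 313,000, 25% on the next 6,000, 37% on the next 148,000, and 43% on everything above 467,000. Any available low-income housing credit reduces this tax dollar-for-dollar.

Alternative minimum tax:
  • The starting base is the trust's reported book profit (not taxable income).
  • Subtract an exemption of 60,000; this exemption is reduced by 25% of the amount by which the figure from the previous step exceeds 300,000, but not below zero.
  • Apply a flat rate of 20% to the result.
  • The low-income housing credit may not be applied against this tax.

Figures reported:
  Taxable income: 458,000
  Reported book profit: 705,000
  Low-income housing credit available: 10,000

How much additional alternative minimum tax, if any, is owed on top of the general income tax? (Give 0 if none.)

47,990

Alternative minimum tax:
  Base (reported book profit): 705,000
  Exemption: 25% × (705,000 − 300,000) = 101,250 ≥ 60,000, so the exemption is fully phased out
  Base: 705,000 − 0 = 705,000
  705,000 × 20% = 141,000

General income tax:
  313,000 × 16% = 50,080
  6,000 × 25% = 1,500
  139,000 × 37% = 51,430
  → 103,010
  Less low-income housing credit 10,000 → 93,010

Excess of alternative minimum tax over general income tax: 141,000 − 93,010 = 47,990.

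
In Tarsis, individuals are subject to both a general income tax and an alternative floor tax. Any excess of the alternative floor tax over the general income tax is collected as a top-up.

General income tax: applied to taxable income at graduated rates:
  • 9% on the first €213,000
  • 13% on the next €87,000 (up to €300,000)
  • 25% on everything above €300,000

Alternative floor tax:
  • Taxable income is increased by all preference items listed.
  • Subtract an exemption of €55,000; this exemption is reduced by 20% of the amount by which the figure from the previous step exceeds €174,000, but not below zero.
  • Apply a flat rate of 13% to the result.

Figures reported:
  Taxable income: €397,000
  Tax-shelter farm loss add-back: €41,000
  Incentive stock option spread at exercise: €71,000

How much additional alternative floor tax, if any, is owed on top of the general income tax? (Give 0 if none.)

General income tax:
  €213,000 × 9% = €19,170
  €87,000 × 13% = €11,310
  €97,000 × 25% = €24,250
  → €54,730

Alternative floor tax:
  Adjusted income: €397,000 + €41,000 + €71,000 = €509,000
  Exemption: 20% × (€509,000 − €174,000) = €67,000 ≥ €55,000, so the exemption is fully phased out
  Base: €509,000 − €0 = €509,000
  €509,000 × 13% = €66,170

Excess of alternative floor tax over general income tax: €66,170 − €54,730 = €11,440.

€11,440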